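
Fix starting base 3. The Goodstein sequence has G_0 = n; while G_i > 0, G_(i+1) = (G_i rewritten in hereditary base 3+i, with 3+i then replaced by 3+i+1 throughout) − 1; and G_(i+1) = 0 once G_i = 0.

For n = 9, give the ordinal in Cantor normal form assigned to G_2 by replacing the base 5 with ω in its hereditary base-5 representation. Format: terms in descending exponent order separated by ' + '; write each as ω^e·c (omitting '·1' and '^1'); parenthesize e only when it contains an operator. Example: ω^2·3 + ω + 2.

ω·3 + 2

step 0: 9 = 3^2; sub 4 for 3: 4^2; = 16; G_1 = 16−1 = 15
step 1: 15 = 3·4 + 3; sub 5 for 4: 3·5 + 3; = 18; G_2 = 18−1 = 17
step 2: 17 = 3·5 + 2; sub 6 for 5: 3·6 + 2; = 20; G_3 = 20−1 = 19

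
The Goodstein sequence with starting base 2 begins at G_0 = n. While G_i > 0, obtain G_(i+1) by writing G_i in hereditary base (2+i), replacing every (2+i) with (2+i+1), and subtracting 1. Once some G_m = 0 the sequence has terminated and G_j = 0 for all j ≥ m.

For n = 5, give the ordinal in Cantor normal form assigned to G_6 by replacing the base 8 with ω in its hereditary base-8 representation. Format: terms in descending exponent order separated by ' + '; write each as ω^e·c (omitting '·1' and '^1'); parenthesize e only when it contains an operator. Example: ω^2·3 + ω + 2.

ω^3·3 + ω^2·3 + ω·2 + 7

[0] 5 ≡ 2^2 + 1 (base 2). Lift 3: 28. −1: 27.
[1] 27 ≡ 3^3 (base 3). Lift 4: 256. −1: 255.
[2] 255 ≡ 3·4^3 + 3·4^2 + 3·4 + 3 (base 4). Lift 5: 468. −1: 467.
[3] 467 ≡ 3·5^3 + 3·5^2 + 3·5 + 2 (base 5). Lift 6: 776. −1: 775.
[4] 775 ≡ 3·6^3 + 3·6^2 + 3·6 + 1 (base 6). Lift 7: 1198. −1: 1197.
[5] 1197 ≡ 3·7^3 + 3·7^2 + 3·7 (base 7). Lift 8: 1752. −1: 1751.
[6] 1751 ≡ 3·8^3 + 3·8^2 + 2·8 + 7 (base 8). Lift 9: 2455. −1: 2454.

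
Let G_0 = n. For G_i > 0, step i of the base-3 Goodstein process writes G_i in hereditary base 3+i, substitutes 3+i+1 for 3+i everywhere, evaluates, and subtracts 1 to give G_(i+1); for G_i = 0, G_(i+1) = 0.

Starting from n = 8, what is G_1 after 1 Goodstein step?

9

[0] 8 ≡ 2·3 + 2 (base 3). Lift 4: 10. −1: 9.
[1] 9 ≡ 2·4 + 1 (base 4). Lift 5: 11. −1: 10.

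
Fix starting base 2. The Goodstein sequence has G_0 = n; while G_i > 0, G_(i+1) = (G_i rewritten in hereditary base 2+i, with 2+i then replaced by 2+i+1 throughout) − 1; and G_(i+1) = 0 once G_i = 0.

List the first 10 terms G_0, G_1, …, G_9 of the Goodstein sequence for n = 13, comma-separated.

13, 108, 1279, 16092, 280711, 5765998, 134219479, 3486786855, 100000003325, 3138428381103

13 —HB2→ 2^(2 + 1) + 2^2 + 1 —bump→ 3^(3 + 1) + 3^3 + 1 = 109 —(−1)→ 108
108 —HB3→ 3^(3 + 1) + 3^3 —bump→ 4^(4 + 1) + 4^4 = 1280 —(−1)→ 1279
1279 —HB4→ 4^(4 + 1) + 3·4^3 + 3·4^2 + 3·4 + 3 —bump→ 5^(5 + 1) + 3·5^3 + 3·5^2 + 3·5 + 3 = 16093 —(−1)→ 16092
16092 —HB5→ 5^(5 + 1) + 3·5^3 + 3·5^2 + 3·5 + 2 —bump→ 6^(6 + 1) + 3·6^3 + 3·6^2 + 3·6 + 2 = 280712 —(−1)→ 280711
280711 —HB6→ 6^(6 + 1) + 3·6^3 + 3·6^2 + 3·6 + 1 —bump→ 7^(7 + 1) + 3·7^3 + 3·7^2 + 3·7 + 1 = 5765999 —(−1)→ 5765998
5765998 —HB7→ 7^(7 + 1) + 3·7^3 + 3·7^2 + 3·7 —bump→ 8^(8 + 1) + 3·8^3 + 3·8^2 + 3·8 = 134219480 —(−1)→ 134219479
134219479 —HB8→ 8^(8 + 1) + 3·8^3 + 3·8^2 + 2·8 + 7 —bump→ 9^(9 + 1) + 3·9^3 + 3·9^2 + 2·9 + 7 = 3486786856 —(−1)→ 3486786855
3486786855 —HB9→ 9^(9 + 1) + 3·9^3 + 3·9^2 + 2·9 + 6 —bump→ 10^(10 + 1) + 3·10^3 + 3·10^2 + 2·10 + 6 = 100000003326 —(−1)→ 100000003325
100000003325 —HB10→ 10^(10 + 1) + 3·10^3 + 3·10^2 + 2·10 + 5 —bump→ 11^(11 + 1) + 3·11^3 + 3·11^2 + 2·11 + 5 = 3138428381104 —(−1)→ 3138428381103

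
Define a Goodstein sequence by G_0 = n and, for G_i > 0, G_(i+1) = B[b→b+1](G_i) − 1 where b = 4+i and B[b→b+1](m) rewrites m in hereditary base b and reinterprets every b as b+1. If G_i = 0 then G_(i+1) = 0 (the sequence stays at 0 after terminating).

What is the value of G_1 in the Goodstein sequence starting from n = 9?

10

step 0: 9 = 2·4 + 1; sub 5 for 4: 2·5 + 1; = 11; G_1 = 11−1 = 10
step 1: 10 = 2·5; sub 6 for 5: 2·6; = 12; G_2 = 12−1 = 11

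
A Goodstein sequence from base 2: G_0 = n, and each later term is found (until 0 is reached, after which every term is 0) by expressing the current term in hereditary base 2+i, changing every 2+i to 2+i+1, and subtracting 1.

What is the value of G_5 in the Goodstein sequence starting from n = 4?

109

[0] 4 ≡ 2^2 (base 2). Lift 3: 27. −1: 26.
[1] 26 ≡ 2·3^2 + 2·3 + 2 (base 3). Lift 4: 42. −1: 41.
[2] 41 ≡ 2·4^2 + 2·4 + 1 (base 4). Lift 5: 61. −1: 60.
[3] 60 ≡ 2·5^2 + 2·5 (base 5). Lift 6: 84. −1: 83.
[4] 83 ≡ 2·6^2 + 6 + 5 (base 6). Lift 7: 110. −1: 109.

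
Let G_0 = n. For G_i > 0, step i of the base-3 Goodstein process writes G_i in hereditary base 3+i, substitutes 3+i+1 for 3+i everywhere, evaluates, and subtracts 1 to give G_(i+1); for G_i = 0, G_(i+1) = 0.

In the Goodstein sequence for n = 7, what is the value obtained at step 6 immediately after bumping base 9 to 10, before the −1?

step 0: 7 = 2·3 + 1; sub 4 for 3: 2·4 + 1; = 9; G_1 = 9−1 = 8
step 1: 8 = 2·4; sub 5 for 4: 2·5; = 10; G_2 = 10−1 = 9
step 2: 9 = 5 + 4; sub 6 for 5: 6 + 4; = 10; G_3 = 10−1 = 9
step 3: 9 = 6 + 3; sub 7 for 6: 7 + 3; = 10; G_4 = 10−1 = 9
step 4: 9 = 7 + 2; sub 8 for 7: 8 + 2; = 10; G_5 = 10−1 = 9
step 5: 9 = 8 + 1; sub 9 for 8: 9 + 1; = 10; G_6 = 10−1 = 9

10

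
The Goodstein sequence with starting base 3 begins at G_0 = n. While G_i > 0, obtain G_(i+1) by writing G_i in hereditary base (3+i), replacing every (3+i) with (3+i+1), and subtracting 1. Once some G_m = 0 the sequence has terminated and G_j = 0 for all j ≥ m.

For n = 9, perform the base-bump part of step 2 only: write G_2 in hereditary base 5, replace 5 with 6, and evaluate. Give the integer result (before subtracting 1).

(0) 9|_3 = 3^2 ↦ 4^2|_4 = 16 ⇒ 15
(1) 15|_4 = 3·4 + 3 ↦ 3·5 + 3|_5 = 18 ⇒ 17
(2) 17|_5 = 3·5 + 2 ↦ 3·6 + 2|_6 = 20 ⇒ 19

20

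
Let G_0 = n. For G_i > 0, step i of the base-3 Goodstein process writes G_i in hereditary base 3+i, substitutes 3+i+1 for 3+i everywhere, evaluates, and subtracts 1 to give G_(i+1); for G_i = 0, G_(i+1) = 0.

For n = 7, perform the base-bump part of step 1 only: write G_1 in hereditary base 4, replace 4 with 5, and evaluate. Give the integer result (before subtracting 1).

10

G_0=7  [base 3] 2·3 + 1  →[3↦4]→  2·4 + 1 = 9  −1 ⇒ G_1=8
G_1=8  [base 4] 2·4  →[4↦5]→  2·5 = 10  −1 ⇒ G_2=9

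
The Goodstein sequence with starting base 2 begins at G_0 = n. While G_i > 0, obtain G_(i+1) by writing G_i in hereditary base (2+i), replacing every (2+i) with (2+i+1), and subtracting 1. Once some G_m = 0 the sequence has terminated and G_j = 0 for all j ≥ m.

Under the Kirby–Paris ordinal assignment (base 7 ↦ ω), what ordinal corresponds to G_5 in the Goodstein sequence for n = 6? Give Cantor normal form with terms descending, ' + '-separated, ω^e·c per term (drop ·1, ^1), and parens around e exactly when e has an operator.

(0) 6|_2 = 2^2 + 2 ↦ 3^3 + 3|_3 = 30 ⇒ 29
(1) 29|_3 = 3^3 + 2 ↦ 4^4 + 2|_4 = 258 ⇒ 257
(2) 257|_4 = 4^4 + 1 ↦ 5^5 + 1|_5 = 3126 ⇒ 3125
(3) 3125|_5 = 5^5 ↦ 6^6|_6 = 46656 ⇒ 46655
(4) 46655|_6 = 5·6^5 + 5·6^4 + 5·6^3 + 5·6^2 + 5·6 + 5 ↦ 5·7^5 + 5·7^4 + 5·7^3 + 5·7^2 + 5·7 + 5|_7 = 98040 ⇒ 98039
(5) 98039|_7 = 5·7^5 + 5·7^4 + 5·7^3 + 5·7^2 + 5·7 + 4 ↦ 5·8^5 + 5·8^4 + 5·8^3 + 5·8^2 + 5·8 + 4|_8 = 187244 ⇒ 187243

ω^5·5 + ω^4·5 + ω^3·5 + ω^2·5 + ω·5 + 4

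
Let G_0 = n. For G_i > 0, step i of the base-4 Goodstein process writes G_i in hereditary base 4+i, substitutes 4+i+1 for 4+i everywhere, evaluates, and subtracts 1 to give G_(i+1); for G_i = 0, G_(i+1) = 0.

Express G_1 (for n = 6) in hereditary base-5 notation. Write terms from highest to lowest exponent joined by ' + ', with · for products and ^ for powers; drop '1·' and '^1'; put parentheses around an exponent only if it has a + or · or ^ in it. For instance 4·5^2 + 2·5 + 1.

[0] 6 ≡ 4 + 2 (base 4). Lift 5: 7. −1: 6.
[1] 6 ≡ 5 + 1 (base 5). Lift 6: 7. −1: 6.

5 + 1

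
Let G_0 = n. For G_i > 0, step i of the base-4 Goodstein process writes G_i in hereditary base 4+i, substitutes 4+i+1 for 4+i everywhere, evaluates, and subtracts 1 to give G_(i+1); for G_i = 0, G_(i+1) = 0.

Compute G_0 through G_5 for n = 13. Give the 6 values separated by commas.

G_0=13  [base 4] 3·4 + 1  →[4↦5]→  3·5 + 1 = 16  −1 ⇒ G_1=15
G_1=15  [base 5] 3·5  →[5↦6]→  3·6 = 18  −1 ⇒ G_2=17
G_2=17  [base 6] 2·6 + 5  →[6↦7]→  2·7 + 5 = 19  −1 ⇒ G_3=18
G_3=18  [base 7] 2·7 + 4  →[7↦8]→  2·8 + 4 = 20  −1 ⇒ G_4=19
G_4=19  [base 8] 2·8 + 3  →[8↦9]→  2·9 + 3 = 21  −1 ⇒ G_5=20

13, 15, 17, 18, 19, 20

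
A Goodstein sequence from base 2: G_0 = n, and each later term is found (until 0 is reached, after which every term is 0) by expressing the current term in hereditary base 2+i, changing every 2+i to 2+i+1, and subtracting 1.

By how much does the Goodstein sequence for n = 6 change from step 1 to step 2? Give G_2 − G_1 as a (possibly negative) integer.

(0) 6|_2 = 2^2 + 2 ↦ 3^3 + 3|_3 = 30 ⇒ 29
(1) 29|_3 = 3^3 + 2 ↦ 4^4 + 2|_4 = 258 ⇒ 257

228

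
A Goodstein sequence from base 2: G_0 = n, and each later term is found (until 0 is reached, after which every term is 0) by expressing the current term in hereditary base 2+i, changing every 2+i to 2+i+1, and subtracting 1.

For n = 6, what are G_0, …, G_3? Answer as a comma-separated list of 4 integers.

i=0: 6 = 2^2 + 2 (b=2); 2→3: 3^3 + 3 = 30; 30−1 = 29
i=1: 29 = 3^3 + 2 (b=3); 3→4: 4^4 + 2 = 258; 258−1 = 257
i=2: 257 = 4^4 + 1 (b=4); 4→5: 5^5 + 1 = 3126; 3126−1 = 3125

6, 29, 257, 3125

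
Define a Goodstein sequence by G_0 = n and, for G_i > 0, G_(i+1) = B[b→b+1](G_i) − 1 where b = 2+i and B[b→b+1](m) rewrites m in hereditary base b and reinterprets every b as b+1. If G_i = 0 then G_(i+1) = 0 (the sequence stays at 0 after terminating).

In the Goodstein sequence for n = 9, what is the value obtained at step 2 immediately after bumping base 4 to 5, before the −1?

9843

i=0: 9 = 2^(2 + 1) + 1 (b=2); 2→3: 3^(3 + 1) + 1 = 82; 82−1 = 81
i=1: 81 = 3^(3 + 1) (b=3); 3→4: 4^(4 + 1) = 1024; 1024−1 = 1023
i=2: 1023 = 3·4^4 + 3·4^3 + 3·4^2 + 3·4 + 3 (b=4); 4→5: 3·5^5 + 3·5^3 + 3·5^2 + 3·5 + 3 = 9843; 9843−1 = 9842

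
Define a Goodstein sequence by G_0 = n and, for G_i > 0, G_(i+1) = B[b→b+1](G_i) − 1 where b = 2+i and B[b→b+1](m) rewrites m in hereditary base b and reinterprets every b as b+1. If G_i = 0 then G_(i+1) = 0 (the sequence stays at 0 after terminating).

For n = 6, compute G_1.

base 2: 6 = 2^2 + 2; at 3: 3^3 + 3 = 30; next = 29
base 3: 29 = 3^3 + 2; at 4: 4^4 + 2 = 258; next = 257

29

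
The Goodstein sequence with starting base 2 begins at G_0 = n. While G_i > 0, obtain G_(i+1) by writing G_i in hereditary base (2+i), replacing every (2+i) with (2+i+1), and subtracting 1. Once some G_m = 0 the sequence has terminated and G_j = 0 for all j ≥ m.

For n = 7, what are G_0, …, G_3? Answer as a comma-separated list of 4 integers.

(0) 7|_2 = 2^2 + 2 + 1 ↦ 3^3 + 3 + 1|_3 = 31 ⇒ 30
(1) 30|_3 = 3^3 + 3 ↦ 4^4 + 4|_4 = 260 ⇒ 259
(2) 259|_4 = 4^4 + 3 ↦ 5^5 + 3|_5 = 3128 ⇒ 3127

7, 30, 259, 3127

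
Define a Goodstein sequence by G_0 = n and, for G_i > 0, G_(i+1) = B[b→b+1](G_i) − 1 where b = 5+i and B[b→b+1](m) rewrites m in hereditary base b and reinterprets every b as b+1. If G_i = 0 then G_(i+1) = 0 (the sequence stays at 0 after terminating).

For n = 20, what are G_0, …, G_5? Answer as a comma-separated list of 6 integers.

[0] 20 ≡ 4·5 (base 5). Lift 6: 24. −1: 23.
[1] 23 ≡ 3·6 + 5 (base 6). Lift 7: 26. −1: 25.
[2] 25 ≡ 3·7 + 4 (base 7). Lift 8: 28. −1: 27.
[3] 27 ≡ 3·8 + 3 (base 8). Lift 9: 30. −1: 29.
[4] 29 ≡ 3·9 + 2 (base 9). Lift 10: 32. −1: 31.

20, 23, 25, 27, 29, 31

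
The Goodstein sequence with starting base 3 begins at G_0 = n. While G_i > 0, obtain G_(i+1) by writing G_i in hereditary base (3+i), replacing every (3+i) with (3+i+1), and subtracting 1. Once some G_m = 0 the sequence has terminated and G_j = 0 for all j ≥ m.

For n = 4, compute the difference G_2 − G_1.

i=0: 4 = 3 + 1 (b=3); 3→4: 4 + 1 = 5; 5−1 = 4
i=1: 4 = 4 (b=4); 4→5: 5 = 5; 5−1 = 4

0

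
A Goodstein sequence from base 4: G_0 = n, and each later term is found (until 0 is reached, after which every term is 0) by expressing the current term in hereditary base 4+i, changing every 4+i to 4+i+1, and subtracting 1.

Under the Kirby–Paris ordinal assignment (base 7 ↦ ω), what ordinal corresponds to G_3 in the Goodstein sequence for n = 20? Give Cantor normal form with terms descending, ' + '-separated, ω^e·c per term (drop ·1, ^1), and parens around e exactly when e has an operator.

[0] 20 ≡ 4^2 + 4 (base 4). Lift 5: 30. −1: 29.
[1] 29 ≡ 5^2 + 4 (base 5). Lift 6: 40. −1: 39.
[2] 39 ≡ 6^2 + 3 (base 6). Lift 7: 52. −1: 51.
[3] 51 ≡ 7^2 + 2 (base 7). Lift 8: 66. −1: 65.

ω^2 + 2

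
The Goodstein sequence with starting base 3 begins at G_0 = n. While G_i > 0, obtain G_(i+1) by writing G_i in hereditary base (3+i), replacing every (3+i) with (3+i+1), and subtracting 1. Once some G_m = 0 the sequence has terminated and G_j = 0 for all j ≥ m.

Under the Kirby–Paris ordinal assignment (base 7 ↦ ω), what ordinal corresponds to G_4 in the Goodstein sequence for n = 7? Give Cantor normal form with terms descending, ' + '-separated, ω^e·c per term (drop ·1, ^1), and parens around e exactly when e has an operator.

G_0=7  [base 3] 2·3 + 1  →[3↦4]→  2·4 + 1 = 9  −1 ⇒ G_1=8
G_1=8  [base 4] 2·4  →[4↦5]→  2·5 = 10  −1 ⇒ G_2=9
G_2=9  [base 5] 5 + 4  →[5↦6]→  6 + 4 = 10  −1 ⇒ G_3=9
G_3=9  [base 6] 6 + 3  →[6↦7]→  7 + 3 = 10  −1 ⇒ G_4=9

ω + 2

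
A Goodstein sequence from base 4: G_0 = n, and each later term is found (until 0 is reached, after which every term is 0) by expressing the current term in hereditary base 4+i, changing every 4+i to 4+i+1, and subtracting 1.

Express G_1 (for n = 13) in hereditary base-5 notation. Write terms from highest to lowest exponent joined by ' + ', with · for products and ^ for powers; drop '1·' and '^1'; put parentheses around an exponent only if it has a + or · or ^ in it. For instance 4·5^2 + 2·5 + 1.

3·5

13 —HB4→ 3·4 + 1 —bump→ 3·5 + 1 = 16 —(−1)→ 15
15 —HB5→ 3·5 —bump→ 3·6 = 18 —(−1)→ 17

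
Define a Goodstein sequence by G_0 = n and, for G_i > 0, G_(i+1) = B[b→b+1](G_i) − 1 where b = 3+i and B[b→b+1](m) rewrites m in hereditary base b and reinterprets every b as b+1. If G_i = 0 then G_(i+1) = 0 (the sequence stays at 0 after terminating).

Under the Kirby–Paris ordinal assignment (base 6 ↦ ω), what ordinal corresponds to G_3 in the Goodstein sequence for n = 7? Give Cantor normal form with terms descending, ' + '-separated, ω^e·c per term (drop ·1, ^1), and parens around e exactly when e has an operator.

G_0 = 7. HB_3(7) = 2·3 + 1. Bump = 9. G_1 = 8.
G_1 = 8. HB_4(8) = 2·4. Bump = 10. G_2 = 9.
G_2 = 9. HB_5(9) = 5 + 4. Bump = 10. G_3 = 9.
G_3 = 9. HB_6(9) = 6 + 3. Bump = 10. G_4 = 9.

ω + 3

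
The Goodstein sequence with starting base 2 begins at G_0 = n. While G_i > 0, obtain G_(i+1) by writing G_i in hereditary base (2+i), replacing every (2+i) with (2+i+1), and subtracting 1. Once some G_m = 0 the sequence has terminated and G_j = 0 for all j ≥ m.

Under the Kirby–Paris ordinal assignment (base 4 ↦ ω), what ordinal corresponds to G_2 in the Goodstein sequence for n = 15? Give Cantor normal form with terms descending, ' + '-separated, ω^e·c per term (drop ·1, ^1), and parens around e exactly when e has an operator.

ω^(ω + 1) + ω^ω + 3

step 0: 15 = 2^(2 + 1) + 2^2 + 2 + 1; sub 3 for 2: 3^(3 + 1) + 3^3 + 3 + 1; = 112; G_1 = 112−1 = 111
step 1: 111 = 3^(3 + 1) + 3^3 + 3; sub 4 for 3: 4^(4 + 1) + 4^4 + 4; = 1284; G_2 = 1284−1 = 1283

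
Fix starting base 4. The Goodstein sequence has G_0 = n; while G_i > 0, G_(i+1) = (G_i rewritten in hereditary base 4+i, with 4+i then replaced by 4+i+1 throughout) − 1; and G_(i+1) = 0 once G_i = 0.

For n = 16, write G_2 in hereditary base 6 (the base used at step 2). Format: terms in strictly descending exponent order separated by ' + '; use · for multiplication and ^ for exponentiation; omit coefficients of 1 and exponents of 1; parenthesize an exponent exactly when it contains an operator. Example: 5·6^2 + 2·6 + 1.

4·6 + 3

G_0=16  [base 4] 4^2  →[4↦5]→  5^2 = 25  −1 ⇒ G_1=24
G_1=24  [base 5] 4·5 + 4  →[5↦6]→  4·6 + 4 = 28  −1 ⇒ G_2=27
G_2=27  [base 6] 4·6 + 3  →[6↦7]→  4·7 + 3 = 31  −1 ⇒ G_3=30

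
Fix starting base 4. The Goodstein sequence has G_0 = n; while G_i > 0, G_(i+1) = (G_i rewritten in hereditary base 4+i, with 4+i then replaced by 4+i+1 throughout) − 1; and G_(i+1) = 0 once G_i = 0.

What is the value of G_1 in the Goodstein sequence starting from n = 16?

[0] 16 ≡ 4^2 (base 4). Lift 5: 25. −1: 24.
[1] 24 ≡ 4·5 + 4 (base 5). Lift 6: 28. −1: 27.

24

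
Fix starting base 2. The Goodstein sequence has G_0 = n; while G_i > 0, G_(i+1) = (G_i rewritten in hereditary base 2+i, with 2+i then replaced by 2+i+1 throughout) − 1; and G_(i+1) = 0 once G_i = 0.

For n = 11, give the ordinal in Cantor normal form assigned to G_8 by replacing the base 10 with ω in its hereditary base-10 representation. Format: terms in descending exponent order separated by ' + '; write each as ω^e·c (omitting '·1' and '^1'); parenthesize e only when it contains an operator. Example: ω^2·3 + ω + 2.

G_0 = 11. HB_2(11) = 2^(2 + 1) + 2 + 1. Bump = 85. G_1 = 84.
G_1 = 84. HB_3(84) = 3^(3 + 1) + 3. Bump = 1028. G_2 = 1027.
G_2 = 1027. HB_4(1027) = 4^(4 + 1) + 3. Bump = 15628. G_3 = 15627.
G_3 = 15627. HB_5(15627) = 5^(5 + 1) + 2. Bump = 279938. G_4 = 279937.
G_4 = 279937. HB_6(279937) = 6^(6 + 1) + 1. Bump = 5764802. G_5 = 5764801.
G_5 = 5764801. HB_7(5764801) = 7^(7 + 1). Bump = 134217728. G_6 = 134217727.
G_6 = 134217727. HB_8(134217727) = 7·8^8 + 7·8^7 + 7·8^6 + 7·8^5 + 7·8^4 + 7·8^3 + 7·8^2 + 7·8 + 7. Bump = 2749609303. G_7 = 2749609302.
G_7 = 2749609302. HB_9(2749609302) = 7·9^9 + 7·9^7 + 7·9^6 + 7·9^5 + 7·9^4 + 7·9^3 + 7·9^2 + 7·9 + 6. Bump = 70077777776. G_8 = 70077777775.

ω^ω·7 + ω^7·7 + ω^6·7 + ω^5·7 + ω^4·7 + ω^3·7 + ω^2·7 + ω·7 + 5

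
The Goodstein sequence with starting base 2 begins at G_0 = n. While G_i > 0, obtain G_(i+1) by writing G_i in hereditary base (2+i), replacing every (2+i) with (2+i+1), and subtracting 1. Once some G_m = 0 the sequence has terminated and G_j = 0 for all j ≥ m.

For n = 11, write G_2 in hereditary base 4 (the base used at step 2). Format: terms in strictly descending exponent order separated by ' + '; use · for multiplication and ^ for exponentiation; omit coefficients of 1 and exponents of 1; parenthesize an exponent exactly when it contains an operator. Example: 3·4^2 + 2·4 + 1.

4^(4 + 1) + 3

i=0: 11 = 2^(2 + 1) + 2 + 1 (b=2); 2→3: 3^(3 + 1) + 3 + 1 = 85; 85−1 = 84
i=1: 84 = 3^(3 + 1) + 3 (b=3); 3→4: 4^(4 + 1) + 4 = 1028; 1028−1 = 1027
i=2: 1027 = 4^(4 + 1) + 3 (b=4); 4→5: 5^(5 + 1) + 3 = 15628; 15628−1 = 15627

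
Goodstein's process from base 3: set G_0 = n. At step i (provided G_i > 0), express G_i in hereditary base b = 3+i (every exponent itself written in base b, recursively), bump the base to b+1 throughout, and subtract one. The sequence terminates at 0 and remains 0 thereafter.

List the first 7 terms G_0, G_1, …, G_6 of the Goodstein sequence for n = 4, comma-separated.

step 0: 4 = 3 + 1; sub 4 for 3: 4 + 1; = 5; G_1 = 5−1 = 4
step 1: 4 = 4; sub 5 for 4: 5; = 5; G_2 = 5−1 = 4
step 2: 4 = 4; sub 6 for 5: 4; = 4; G_3 = 4−1 = 3
step 3: 3 = 3; sub 7 for 6: 3; = 3; G_4 = 3−1 = 2
step 4: 2 = 2; sub 8 for 7: 2; = 2; G_5 = 2−1 = 1
step 5: 1 = 1; sub 9 for 8: 1; = 1; G_6 = 1−1 = 0

4, 4, 4, 3, 2, 1, 0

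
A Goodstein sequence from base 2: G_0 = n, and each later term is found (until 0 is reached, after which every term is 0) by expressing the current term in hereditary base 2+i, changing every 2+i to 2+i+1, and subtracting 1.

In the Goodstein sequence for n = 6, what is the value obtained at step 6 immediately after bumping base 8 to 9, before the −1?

332148

step 0: 6 = 2^2 + 2; sub 3 for 2: 3^3 + 3; = 30; G_1 = 30−1 = 29
step 1: 29 = 3^3 + 2; sub 4 for 3: 4^4 + 2; = 258; G_2 = 258−1 = 257
step 2: 257 = 4^4 + 1; sub 5 for 4: 5^5 + 1; = 3126; G_3 = 3126−1 = 3125
step 3: 3125 = 5^5; sub 6 for 5: 6^6; = 46656; G_4 = 46656−1 = 46655
step 4: 46655 = 5·6^5 + 5·6^4 + 5·6^3 + 5·6^2 + 5·6 + 5; sub 7 for 6: 5·7^5 + 5·7^4 + 5·7^3 + 5·7^2 + 5·7 + 5; = 98040; G_5 = 98040−1 = 98039
step 5: 98039 = 5·7^5 + 5·7^4 + 5·7^3 + 5·7^2 + 5·7 + 4; sub 8 for 7: 5·8^5 + 5·8^4 + 5·8^3 + 5·8^2 + 5·8 + 4; = 187244; G_6 = 187244−1 = 187243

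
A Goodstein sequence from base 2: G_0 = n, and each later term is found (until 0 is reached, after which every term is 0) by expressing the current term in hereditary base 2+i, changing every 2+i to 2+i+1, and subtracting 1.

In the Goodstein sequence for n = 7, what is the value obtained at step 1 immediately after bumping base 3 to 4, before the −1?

260

G_0 = 7. HB_2(7) = 2^2 + 2 + 1. Bump = 31. G_1 = 30.
G_1 = 30. HB_3(30) = 3^3 + 3. Bump = 260. G_2 = 259.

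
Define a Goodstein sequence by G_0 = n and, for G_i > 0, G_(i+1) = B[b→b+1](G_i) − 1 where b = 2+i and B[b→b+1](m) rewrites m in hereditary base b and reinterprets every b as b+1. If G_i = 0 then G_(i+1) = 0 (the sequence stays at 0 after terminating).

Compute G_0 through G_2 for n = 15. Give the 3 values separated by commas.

G_0 = 15. HB_2(15) = 2^(2 + 1) + 2^2 + 2 + 1. Bump = 112. G_1 = 111.
G_1 = 111. HB_3(111) = 3^(3 + 1) + 3^3 + 3. Bump = 1284. G_2 = 1283.

15, 111, 1283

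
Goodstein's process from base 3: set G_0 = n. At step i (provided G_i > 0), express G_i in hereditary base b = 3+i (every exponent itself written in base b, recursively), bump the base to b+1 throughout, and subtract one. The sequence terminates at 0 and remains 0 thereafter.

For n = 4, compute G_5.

1

G_0=4  [base 3] 3 + 1  →[3↦4]→  4 + 1 = 5  −1 ⇒ G_1=4
G_1=4  [base 4] 4  →[4↦5]→  5 = 5  −1 ⇒ G_2=4
G_2=4  [base 5] 4  →[5↦6]→  4 = 4  −1 ⇒ G_3=3
G_3=3  [base 6] 3  →[6↦7]→  3 = 3  −1 ⇒ G_4=2
G_4=2  [base 7] 2  →[7↦8]→  2 = 2  −1 ⇒ G_5=1
G_5=1  [base 8] 1  →[8↦9]→  1 = 1  −1 ⇒ G_6=0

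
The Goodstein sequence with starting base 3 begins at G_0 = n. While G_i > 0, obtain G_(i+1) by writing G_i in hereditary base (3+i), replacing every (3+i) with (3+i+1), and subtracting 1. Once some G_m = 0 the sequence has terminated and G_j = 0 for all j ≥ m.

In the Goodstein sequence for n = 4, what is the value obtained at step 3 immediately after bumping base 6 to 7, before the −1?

4 —HB3→ 3 + 1 —bump→ 4 + 1 = 5 —(−1)→ 4
4 —HB4→ 4 —bump→ 5 = 5 —(−1)→ 4
4 —HB5→ 4 —bump→ 4 = 4 —(−1)→ 3

3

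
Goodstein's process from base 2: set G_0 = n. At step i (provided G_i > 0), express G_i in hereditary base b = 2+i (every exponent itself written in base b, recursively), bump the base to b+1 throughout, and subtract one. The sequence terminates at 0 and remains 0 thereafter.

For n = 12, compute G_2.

G_0 = 12. HB_2(12) = 2^(2 + 1) + 2^2. Bump = 108. G_1 = 107.
G_1 = 107. HB_3(107) = 3^(3 + 1) + 2·3^2 + 2·3 + 2. Bump = 1066. G_2 = 1065.
G_2 = 1065. HB_4(1065) = 4^(4 + 1) + 2·4^2 + 2·4 + 1. Bump = 15686. G_3 = 15685.

1065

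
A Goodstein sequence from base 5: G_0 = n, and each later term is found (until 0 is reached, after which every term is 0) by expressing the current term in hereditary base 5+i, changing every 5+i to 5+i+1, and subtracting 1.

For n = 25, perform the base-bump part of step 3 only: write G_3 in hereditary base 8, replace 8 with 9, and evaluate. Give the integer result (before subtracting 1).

(0) 25|_5 = 5^2 ↦ 6^2|_6 = 36 ⇒ 35
(1) 35|_6 = 5·6 + 5 ↦ 5·7 + 5|_7 = 40 ⇒ 39
(2) 39|_7 = 5·7 + 4 ↦ 5·8 + 4|_8 = 44 ⇒ 43
(3) 43|_8 = 5·8 + 3 ↦ 5·9 + 3|_9 = 48 ⇒ 47

48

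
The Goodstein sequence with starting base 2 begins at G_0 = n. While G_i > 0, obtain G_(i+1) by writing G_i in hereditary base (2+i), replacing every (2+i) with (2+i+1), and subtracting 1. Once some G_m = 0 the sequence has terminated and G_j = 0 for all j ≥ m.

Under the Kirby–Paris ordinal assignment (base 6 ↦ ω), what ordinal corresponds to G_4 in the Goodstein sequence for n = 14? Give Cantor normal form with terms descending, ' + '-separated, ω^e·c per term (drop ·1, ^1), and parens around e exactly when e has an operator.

ω^(ω + 1) + ω^5·5 + ω^4·5 + ω^3·5 + ω^2·5 + ω·5 + 5

[0] 14 ≡ 2^(2 + 1) + 2^2 + 2 (base 2). Lift 3: 111. −1: 110.
[1] 110 ≡ 3^(3 + 1) + 3^3 + 2 (base 3). Lift 4: 1282. −1: 1281.
[2] 1281 ≡ 4^(4 + 1) + 4^4 + 1 (base 4). Lift 5: 18751. −1: 18750.
[3] 18750 ≡ 5^(5 + 1) + 5^5 (base 5). Lift 6: 326592. −1: 326591.
[4] 326591 ≡ 6^(6 + 1) + 5·6^5 + 5·6^4 + 5·6^3 + 5·6^2 + 5·6 + 5 (base 6). Lift 7: 5862841. −1: 5862840.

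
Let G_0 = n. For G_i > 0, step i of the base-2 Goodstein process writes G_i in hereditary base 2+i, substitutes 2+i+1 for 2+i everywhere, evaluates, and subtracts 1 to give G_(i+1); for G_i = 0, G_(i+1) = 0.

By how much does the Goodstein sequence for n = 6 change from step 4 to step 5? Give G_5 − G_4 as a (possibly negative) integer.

51384

base 2: 6 = 2^2 + 2; at 3: 3^3 + 3 = 30; next = 29
base 3: 29 = 3^3 + 2; at 4: 4^4 + 2 = 258; next = 257
base 4: 257 = 4^4 + 1; at 5: 5^5 + 1 = 3126; next = 3125
base 5: 3125 = 5^5; at 6: 6^6 = 46656; next = 46655
base 6: 46655 = 5·6^5 + 5·6^4 + 5·6^3 + 5·6^2 + 5·6 + 5; at 7: 5·7^5 + 5·7^4 + 5·7^3 + 5·7^2 + 5·7 + 5 = 98040; next = 98039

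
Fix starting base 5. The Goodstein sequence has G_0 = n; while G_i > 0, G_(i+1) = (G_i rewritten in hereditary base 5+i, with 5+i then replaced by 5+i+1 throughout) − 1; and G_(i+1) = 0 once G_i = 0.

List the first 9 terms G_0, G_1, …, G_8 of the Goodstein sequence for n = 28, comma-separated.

28, 38, 50, 64, 80, 87, 94, 101, 108

step 0: 28 = 5^2 + 3; sub 6 for 5: 6^2 + 3; = 39; G_1 = 39−1 = 38
step 1: 38 = 6^2 + 2; sub 7 for 6: 7^2 + 2; = 51; G_2 = 51−1 = 50
step 2: 50 = 7^2 + 1; sub 8 for 7: 8^2 + 1; = 65; G_3 = 65−1 = 64
step 3: 64 = 8^2; sub 9 for 8: 9^2; = 81; G_4 = 81−1 = 80
step 4: 80 = 8·9 + 8; sub 10 for 9: 8·10 + 8; = 88; G_5 = 88−1 = 87
step 5: 87 = 8·10 + 7; sub 11 for 10: 8·11 + 7; = 95; G_6 = 95−1 = 94
step 6: 94 = 8·11 + 6; sub 12 for 11: 8·12 + 6; = 102; G_7 = 102−1 = 101
step 7: 101 = 8·12 + 5; sub 13 for 12: 8·13 + 5; = 109; G_8 = 109−1 = 108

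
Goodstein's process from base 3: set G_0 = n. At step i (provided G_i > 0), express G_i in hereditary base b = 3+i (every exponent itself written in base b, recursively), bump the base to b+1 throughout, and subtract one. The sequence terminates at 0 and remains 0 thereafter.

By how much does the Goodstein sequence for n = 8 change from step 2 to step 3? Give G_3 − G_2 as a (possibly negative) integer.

base 3: 8 = 2·3 + 2; at 4: 2·4 + 2 = 10; next = 9
base 4: 9 = 2·4 + 1; at 5: 2·5 + 1 = 11; next = 10
base 5: 10 = 2·5; at 6: 2·6 = 12; next = 11

1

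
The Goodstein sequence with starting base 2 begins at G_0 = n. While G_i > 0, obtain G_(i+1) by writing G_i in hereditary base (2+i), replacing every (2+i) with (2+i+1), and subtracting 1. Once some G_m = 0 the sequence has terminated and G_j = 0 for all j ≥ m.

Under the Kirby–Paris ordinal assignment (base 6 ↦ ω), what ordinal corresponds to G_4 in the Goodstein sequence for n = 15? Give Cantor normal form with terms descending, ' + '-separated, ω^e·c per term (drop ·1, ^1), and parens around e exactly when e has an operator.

15 —HB2→ 2^(2 + 1) + 2^2 + 2 + 1 —bump→ 3^(3 + 1) + 3^3 + 3 + 1 = 112 —(−1)→ 111
111 —HB3→ 3^(3 + 1) + 3^3 + 3 —bump→ 4^(4 + 1) + 4^4 + 4 = 1284 —(−1)→ 1283
1283 —HB4→ 4^(4 + 1) + 4^4 + 3 —bump→ 5^(5 + 1) + 5^5 + 3 = 18753 —(−1)→ 18752
18752 —HB5→ 5^(5 + 1) + 5^5 + 2 —bump→ 6^(6 + 1) + 6^6 + 2 = 326594 —(−1)→ 326593
326593 —HB6→ 6^(6 + 1) + 6^6 + 1 —bump→ 7^(7 + 1) + 7^7 + 1 = 6588345 —(−1)→ 6588344

ω^(ω + 1) + ω^ω + 1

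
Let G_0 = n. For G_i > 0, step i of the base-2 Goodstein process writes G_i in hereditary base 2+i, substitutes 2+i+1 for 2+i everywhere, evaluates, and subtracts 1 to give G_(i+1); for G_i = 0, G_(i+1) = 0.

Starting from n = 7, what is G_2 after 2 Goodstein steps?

base 2: 7 = 2^2 + 2 + 1; at 3: 3^3 + 3 + 1 = 31; next = 30
base 3: 30 = 3^3 + 3; at 4: 4^4 + 4 = 260; next = 259
base 4: 259 = 4^4 + 3; at 5: 5^5 + 3 = 3128; next = 3127

259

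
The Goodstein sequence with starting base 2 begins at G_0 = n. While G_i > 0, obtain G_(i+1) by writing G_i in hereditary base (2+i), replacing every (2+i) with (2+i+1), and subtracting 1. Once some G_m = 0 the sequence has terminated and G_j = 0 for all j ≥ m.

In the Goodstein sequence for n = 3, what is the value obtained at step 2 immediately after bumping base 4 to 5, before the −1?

i=0: 3 = 2 + 1 (b=2); 2→3: 3 + 1 = 4; 4−1 = 3
i=1: 3 = 3 (b=3); 3→4: 4 = 4; 4−1 = 3
i=2: 3 = 3 (b=4); 4→5: 3 = 3; 3−1 = 2

3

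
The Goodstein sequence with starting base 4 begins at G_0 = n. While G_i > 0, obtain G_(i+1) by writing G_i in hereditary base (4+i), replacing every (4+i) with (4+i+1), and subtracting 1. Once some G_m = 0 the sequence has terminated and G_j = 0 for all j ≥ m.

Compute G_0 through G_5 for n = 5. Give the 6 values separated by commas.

5, 5, 5, 4, 3, 2

[0] 5 ≡ 4 + 1 (base 4). Lift 5: 6. −1: 5.
[1] 5 ≡ 5 (base 5). Lift 6: 6. −1: 5.
[2] 5 ≡ 5 (base 6). Lift 7: 5. −1: 4.
[3] 4 ≡ 4 (base 7). Lift 8: 4. −1: 3.
[4] 3 ≡ 3 (base 8). Lift 9: 3. −1: 2.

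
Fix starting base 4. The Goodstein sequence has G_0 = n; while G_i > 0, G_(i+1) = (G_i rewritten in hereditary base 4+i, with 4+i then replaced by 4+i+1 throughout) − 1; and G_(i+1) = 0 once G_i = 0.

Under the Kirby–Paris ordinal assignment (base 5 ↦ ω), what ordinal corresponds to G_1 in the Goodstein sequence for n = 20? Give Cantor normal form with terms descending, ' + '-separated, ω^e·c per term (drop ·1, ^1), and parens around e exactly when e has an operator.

ω^2 + 4

G_0 = 20. HB_4(20) = 4^2 + 4. Bump = 30. G_1 = 29.
G_1 = 29. HB_5(29) = 5^2 + 4. Bump = 40. G_2 = 39.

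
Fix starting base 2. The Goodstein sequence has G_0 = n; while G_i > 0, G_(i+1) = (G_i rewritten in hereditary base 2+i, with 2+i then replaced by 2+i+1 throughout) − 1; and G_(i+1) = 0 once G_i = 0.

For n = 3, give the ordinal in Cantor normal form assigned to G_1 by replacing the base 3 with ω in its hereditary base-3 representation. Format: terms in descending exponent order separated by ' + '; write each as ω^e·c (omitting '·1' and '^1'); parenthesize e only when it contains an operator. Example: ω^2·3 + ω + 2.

ω

step 0: 3 = 2 + 1; sub 3 for 2: 3 + 1; = 4; G_1 = 4−1 = 3
step 1: 3 = 3; sub 4 for 3: 4; = 4; G_2 = 4−1 = 3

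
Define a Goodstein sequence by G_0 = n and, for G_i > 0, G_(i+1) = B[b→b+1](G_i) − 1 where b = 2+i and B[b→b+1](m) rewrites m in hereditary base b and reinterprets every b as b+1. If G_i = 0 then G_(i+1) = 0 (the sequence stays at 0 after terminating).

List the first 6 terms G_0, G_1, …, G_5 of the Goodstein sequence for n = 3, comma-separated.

3, 3, 3, 2, 1, 0

3 —HB2→ 2 + 1 —bump→ 3 + 1 = 4 —(−1)→ 3
3 —HB3→ 3 —bump→ 4 = 4 —(−1)→ 3
3 —HB4→ 3 —bump→ 3 = 3 —(−1)→ 2
2 —HB5→ 2 —bump→ 2 = 2 —(−1)→ 1
1 —HB6→ 1 —bump→ 1 = 1 —(−1)→ 0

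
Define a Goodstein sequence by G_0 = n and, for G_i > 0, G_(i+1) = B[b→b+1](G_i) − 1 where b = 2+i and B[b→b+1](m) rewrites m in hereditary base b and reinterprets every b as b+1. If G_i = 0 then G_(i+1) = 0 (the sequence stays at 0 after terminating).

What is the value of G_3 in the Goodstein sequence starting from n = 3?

2

step 0: 3 = 2 + 1; sub 3 for 2: 3 + 1; = 4; G_1 = 4−1 = 3
step 1: 3 = 3; sub 4 for 3: 4; = 4; G_2 = 4−1 = 3
step 2: 3 = 3; sub 5 for 4: 3; = 3; G_3 = 3−1 = 2
step 3: 2 = 2; sub 6 for 5: 2; = 2; G_4 = 2−1 = 1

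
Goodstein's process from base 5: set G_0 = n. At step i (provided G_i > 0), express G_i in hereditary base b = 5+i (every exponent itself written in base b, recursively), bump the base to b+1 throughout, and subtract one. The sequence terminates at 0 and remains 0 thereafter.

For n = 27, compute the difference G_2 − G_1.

G_0 = 27. HB_5(27) = 5^2 + 2. Bump = 38. G_1 = 37.
G_1 = 37. HB_6(37) = 6^2 + 1. Bump = 50. G_2 = 49.

12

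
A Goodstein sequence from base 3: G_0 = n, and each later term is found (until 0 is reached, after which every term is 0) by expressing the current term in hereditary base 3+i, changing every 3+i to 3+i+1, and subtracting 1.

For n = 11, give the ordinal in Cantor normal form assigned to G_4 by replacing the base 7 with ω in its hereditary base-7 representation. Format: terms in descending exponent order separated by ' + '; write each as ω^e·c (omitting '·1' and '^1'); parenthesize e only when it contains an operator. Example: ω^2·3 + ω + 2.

ω·5 + 4

step 0: 11 = 3^2 + 2; sub 4 for 3: 4^2 + 2; = 18; G_1 = 18−1 = 17
step 1: 17 = 4^2 + 1; sub 5 for 4: 5^2 + 1; = 26; G_2 = 26−1 = 25
step 2: 25 = 5^2; sub 6 for 5: 6^2; = 36; G_3 = 36−1 = 35
step 3: 35 = 5·6 + 5; sub 7 for 6: 5·7 + 5; = 40; G_4 = 40−1 = 39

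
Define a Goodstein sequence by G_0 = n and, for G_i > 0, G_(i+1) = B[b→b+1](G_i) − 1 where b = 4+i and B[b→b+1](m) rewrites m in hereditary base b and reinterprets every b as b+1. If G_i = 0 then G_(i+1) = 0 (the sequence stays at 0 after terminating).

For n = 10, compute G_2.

step 0: 10 = 2·4 + 2; sub 5 for 4: 2·5 + 2; = 12; G_1 = 12−1 = 11
step 1: 11 = 2·5 + 1; sub 6 for 5: 2·6 + 1; = 13; G_2 = 13−1 = 12

12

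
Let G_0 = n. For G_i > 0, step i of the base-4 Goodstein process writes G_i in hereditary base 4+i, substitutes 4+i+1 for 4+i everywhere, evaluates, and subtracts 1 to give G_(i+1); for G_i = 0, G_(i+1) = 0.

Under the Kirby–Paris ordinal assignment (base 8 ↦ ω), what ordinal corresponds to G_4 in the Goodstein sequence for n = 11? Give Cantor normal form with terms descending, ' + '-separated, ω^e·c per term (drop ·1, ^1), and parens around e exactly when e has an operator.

11 —HB4→ 2·4 + 3 —bump→ 2·5 + 3 = 13 —(−1)→ 12
12 —HB5→ 2·5 + 2 —bump→ 2·6 + 2 = 14 —(−1)→ 13
13 —HB6→ 2·6 + 1 —bump→ 2·7 + 1 = 15 —(−1)→ 14
14 —HB7→ 2·7 —bump→ 2·8 = 16 —(−1)→ 15
15 —HB8→ 8 + 7 —bump→ 9 + 7 = 16 —(−1)→ 15

ω + 7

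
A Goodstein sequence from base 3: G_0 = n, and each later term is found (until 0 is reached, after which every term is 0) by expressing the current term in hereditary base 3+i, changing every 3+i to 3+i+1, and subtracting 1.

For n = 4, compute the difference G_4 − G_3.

step 0: 4 = 3 + 1; sub 4 for 3: 4 + 1; = 5; G_1 = 5−1 = 4
step 1: 4 = 4; sub 5 for 4: 5; = 5; G_2 = 5−1 = 4
step 2: 4 = 4; sub 6 for 5: 4; = 4; G_3 = 4−1 = 3
step 3: 3 = 3; sub 7 for 6: 3; = 3; G_4 = 3−1 = 2

-1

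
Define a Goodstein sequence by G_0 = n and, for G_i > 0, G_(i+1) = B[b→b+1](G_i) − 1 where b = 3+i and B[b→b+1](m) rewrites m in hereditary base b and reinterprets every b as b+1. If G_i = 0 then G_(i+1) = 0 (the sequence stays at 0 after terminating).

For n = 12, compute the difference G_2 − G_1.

[0] 12 ≡ 3^2 + 3 (base 3). Lift 4: 20. −1: 19.
[1] 19 ≡ 4^2 + 3 (base 4). Lift 5: 28. −1: 27.

8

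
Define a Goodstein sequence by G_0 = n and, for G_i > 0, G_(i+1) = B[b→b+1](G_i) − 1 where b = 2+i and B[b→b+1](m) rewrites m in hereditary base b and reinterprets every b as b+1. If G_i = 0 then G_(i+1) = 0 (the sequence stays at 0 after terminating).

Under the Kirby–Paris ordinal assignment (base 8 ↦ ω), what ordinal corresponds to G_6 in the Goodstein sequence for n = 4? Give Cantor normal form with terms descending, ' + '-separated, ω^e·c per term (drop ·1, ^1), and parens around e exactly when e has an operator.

4 —HB2→ 2^2 —bump→ 3^3 = 27 —(−1)→ 26
26 —HB3→ 2·3^2 + 2·3 + 2 —bump→ 2·4^2 + 2·4 + 2 = 42 —(−1)→ 41
41 —HB4→ 2·4^2 + 2·4 + 1 —bump→ 2·5^2 + 2·5 + 1 = 61 —(−1)→ 60
60 —HB5→ 2·5^2 + 2·5 —bump→ 2·6^2 + 2·6 = 84 —(−1)→ 83
83 —HB6→ 2·6^2 + 6 + 5 —bump→ 2·7^2 + 7 + 5 = 110 —(−1)→ 109
109 —HB7→ 2·7^2 + 7 + 4 —bump→ 2·8^2 + 8 + 4 = 140 —(−1)→ 139

ω^2·2 + ω + 3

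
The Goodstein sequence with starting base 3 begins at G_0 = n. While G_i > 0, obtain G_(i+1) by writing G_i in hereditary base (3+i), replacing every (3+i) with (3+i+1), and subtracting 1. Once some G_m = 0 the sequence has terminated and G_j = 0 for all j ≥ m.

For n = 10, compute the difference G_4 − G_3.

3

[0] 10 ≡ 3^2 + 1 (base 3). Lift 4: 17. −1: 16.
[1] 16 ≡ 4^2 (base 4). Lift 5: 25. −1: 24.
[2] 24 ≡ 4·5 + 4 (base 5). Lift 6: 28. −1: 27.
[3] 27 ≡ 4·6 + 3 (base 6). Lift 7: 31. −1: 30.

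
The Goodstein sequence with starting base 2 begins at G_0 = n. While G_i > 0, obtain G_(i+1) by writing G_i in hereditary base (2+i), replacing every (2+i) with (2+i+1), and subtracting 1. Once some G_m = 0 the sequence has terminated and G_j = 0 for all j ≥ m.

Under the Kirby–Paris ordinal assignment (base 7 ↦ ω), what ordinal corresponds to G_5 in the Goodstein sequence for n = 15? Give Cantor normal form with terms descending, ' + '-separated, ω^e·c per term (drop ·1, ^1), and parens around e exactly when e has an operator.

ω^(ω + 1) + ω^ω

i=0: 15 = 2^(2 + 1) + 2^2 + 2 + 1 (b=2); 2→3: 3^(3 + 1) + 3^3 + 3 + 1 = 112; 112−1 = 111
i=1: 111 = 3^(3 + 1) + 3^3 + 3 (b=3); 3→4: 4^(4 + 1) + 4^4 + 4 = 1284; 1284−1 = 1283
i=2: 1283 = 4^(4 + 1) + 4^4 + 3 (b=4); 4→5: 5^(5 + 1) + 5^5 + 3 = 18753; 18753−1 = 18752
i=3: 18752 = 5^(5 + 1) + 5^5 + 2 (b=5); 5→6: 6^(6 + 1) + 6^6 + 2 = 326594; 326594−1 = 326593
i=4: 326593 = 6^(6 + 1) + 6^6 + 1 (b=6); 6→7: 7^(7 + 1) + 7^7 + 1 = 6588345; 6588345−1 = 6588344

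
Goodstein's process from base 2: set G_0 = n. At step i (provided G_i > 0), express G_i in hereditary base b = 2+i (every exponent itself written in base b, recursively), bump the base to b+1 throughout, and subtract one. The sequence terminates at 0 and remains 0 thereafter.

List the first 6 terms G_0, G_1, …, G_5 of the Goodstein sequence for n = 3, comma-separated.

3, 3, 3, 2, 1, 0

3 —HB2→ 2 + 1 —bump→ 3 + 1 = 4 —(−1)→ 3
3 —HB3→ 3 —bump→ 4 = 4 —(−1)→ 3
3 —HB4→ 3 —bump→ 3 = 3 —(−1)→ 2
2 —HB5→ 2 —bump→ 2 = 2 —(−1)→ 1
1 —HB6→ 1 —bump→ 1 = 1 —(−1)→ 0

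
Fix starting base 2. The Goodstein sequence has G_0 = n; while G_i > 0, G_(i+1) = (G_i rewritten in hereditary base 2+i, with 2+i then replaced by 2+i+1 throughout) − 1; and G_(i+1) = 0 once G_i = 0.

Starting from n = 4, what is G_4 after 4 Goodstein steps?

base 2: 4 = 2^2; at 3: 3^3 = 27; next = 26
base 3: 26 = 2·3^2 + 2·3 + 2; at 4: 2·4^2 + 2·4 + 2 = 42; next = 41
base 4: 41 = 2·4^2 + 2·4 + 1; at 5: 2·5^2 + 2·5 + 1 = 61; next = 60
base 5: 60 = 2·5^2 + 2·5; at 6: 2·6^2 + 2·6 = 84; next = 83
base 6: 83 = 2·6^2 + 6 + 5; at 7: 2·7^2 + 7 + 5 = 110; next = 109

83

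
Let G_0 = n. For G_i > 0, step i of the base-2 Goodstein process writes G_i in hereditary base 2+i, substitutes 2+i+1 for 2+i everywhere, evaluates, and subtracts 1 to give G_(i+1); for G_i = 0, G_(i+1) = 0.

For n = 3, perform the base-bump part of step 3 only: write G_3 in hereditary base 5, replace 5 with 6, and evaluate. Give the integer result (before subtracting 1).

2

step 0: 3 = 2 + 1; sub 3 for 2: 3 + 1; = 4; G_1 = 4−1 = 3
step 1: 3 = 3; sub 4 for 3: 4; = 4; G_2 = 4−1 = 3
step 2: 3 = 3; sub 5 for 4: 3; = 3; G_3 = 3−1 = 2
step 3: 2 = 2; sub 6 for 5: 2; = 2; G_4 = 2−1 = 1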